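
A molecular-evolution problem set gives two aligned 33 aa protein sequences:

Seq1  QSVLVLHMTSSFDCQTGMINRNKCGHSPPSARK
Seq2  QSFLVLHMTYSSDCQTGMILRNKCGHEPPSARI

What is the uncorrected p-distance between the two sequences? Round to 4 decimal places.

0.1818

The sequences differ at positions 3 (V/F), 10 (S/Y), 12 (F/S), 20 (N/L), 27 (S/E), 33 (K/I).
There are 6 differences over 33 sites, so p = 6/33 = 0.1818.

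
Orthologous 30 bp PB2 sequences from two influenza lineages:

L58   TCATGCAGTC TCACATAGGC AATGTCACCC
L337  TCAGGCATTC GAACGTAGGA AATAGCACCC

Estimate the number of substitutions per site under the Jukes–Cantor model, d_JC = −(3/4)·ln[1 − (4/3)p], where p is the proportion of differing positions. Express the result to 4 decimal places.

Differing sites — 4:T/G; 8:G/T; 11:T/G; 12:C/A; 15:A/G; 20:C/A; 24:G/A; 25:T/G.
p = 8/30 = 0.266667.
d = −0.75 · ln(1 − (4/3)·0.266667) = −0.75 · ln(0.644444) = −0.75 · (-0.439367) = 0.3295.

0.3295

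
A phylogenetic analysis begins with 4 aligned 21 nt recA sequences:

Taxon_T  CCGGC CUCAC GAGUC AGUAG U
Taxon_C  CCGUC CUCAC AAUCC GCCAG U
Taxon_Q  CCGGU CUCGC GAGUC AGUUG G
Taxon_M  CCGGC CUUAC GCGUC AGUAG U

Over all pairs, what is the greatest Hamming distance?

11

Pairwise Hamming distances:
  Taxon_T vs Taxon_C: 7
  Taxon_T vs Taxon_Q: 4
  Taxon_T vs Taxon_M: 2
  Taxon_C vs Taxon_Q: 11
  Taxon_C vs Taxon_M: 9
  Taxon_Q vs Taxon_M: 6
The largest is 11, between Taxon_C and Taxon_Q.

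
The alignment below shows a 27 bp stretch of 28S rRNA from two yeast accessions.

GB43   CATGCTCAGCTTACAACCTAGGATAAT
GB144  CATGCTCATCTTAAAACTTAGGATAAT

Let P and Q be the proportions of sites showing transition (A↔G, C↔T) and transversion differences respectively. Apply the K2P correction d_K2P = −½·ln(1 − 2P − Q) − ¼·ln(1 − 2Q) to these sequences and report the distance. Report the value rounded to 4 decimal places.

The sequences differ at positions 9 (G/T, transversion), 14 (C/A, transversion), 18 (C/T, transition).
Of the 3 differences, 1 transition and 2 transversions over 27 sites: P = 1/27 = 0.037037, Q = 2/27 = 0.074074.
d = −0.5·ln(0.851852) − 0.25·ln(0.851852) = −0.5·(-0.160342) − 0.25·(-0.160342) = 0.1203.

0.1203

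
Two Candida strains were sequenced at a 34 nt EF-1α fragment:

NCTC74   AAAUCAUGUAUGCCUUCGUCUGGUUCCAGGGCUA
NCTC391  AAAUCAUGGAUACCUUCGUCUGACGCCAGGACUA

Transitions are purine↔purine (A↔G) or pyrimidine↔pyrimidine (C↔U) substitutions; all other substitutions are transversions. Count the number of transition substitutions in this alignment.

4

Mismatches occur at site 9 (U→G, transversion), site 12 (G→A, transition), site 23 (G→A, transition), site 24 (U→C, transition), site 25 (U→G, transversion), site 31 (G→A, transition).
Of the 6 differences, 4 transitions and 2 transversions, so the answer is 4.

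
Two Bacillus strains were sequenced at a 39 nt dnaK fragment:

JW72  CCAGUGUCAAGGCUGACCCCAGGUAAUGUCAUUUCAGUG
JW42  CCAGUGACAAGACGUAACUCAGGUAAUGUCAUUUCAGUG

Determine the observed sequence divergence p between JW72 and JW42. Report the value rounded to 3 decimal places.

The sequences differ at positions 7 (U/A), 12 (G/A), 14 (U/G), 15 (G/U), 17 (C/A), 19 (C/U).
There are 6 differences over 39 sites, so p = 6/39 = 0.154.

0.154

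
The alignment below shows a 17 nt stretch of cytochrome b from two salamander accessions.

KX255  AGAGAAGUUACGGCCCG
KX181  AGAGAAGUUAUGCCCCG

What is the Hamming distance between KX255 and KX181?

2

The sequences differ at positions 11 (C/U), 13 (G/C).
That gives 2 mismatches out of 17 aligned sites, so the Hamming distance is 2.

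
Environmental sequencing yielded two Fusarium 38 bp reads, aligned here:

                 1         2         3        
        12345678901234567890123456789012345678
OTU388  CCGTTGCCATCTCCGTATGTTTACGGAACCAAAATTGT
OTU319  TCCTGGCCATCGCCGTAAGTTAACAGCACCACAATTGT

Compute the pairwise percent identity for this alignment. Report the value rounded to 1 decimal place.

76.3%

Mismatches occur at site 1 (C/T), site 3 (G/C), site 5 (T/G), site 12 (T/G), site 18 (T/A), site 22 (T/A), site 25 (G/A), site 27 (A/C), site 32 (A/C).
29 of the 38 sites match, so the percent identity is 29/38 × 100 = 76.3%.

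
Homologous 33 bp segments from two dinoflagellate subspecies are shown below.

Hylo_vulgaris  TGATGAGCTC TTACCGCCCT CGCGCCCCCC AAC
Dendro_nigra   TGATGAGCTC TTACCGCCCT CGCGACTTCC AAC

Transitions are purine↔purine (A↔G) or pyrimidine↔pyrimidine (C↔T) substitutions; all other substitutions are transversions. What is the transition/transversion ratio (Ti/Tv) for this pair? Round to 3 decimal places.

Differing sites — 25:C/A (Tv); 27:C/T (Ti); 28:C/T (Ti).
Of the 3 differences, 2 transitions and 1 transversion, so Ti/Tv = 2/1 = 2.000.

2.000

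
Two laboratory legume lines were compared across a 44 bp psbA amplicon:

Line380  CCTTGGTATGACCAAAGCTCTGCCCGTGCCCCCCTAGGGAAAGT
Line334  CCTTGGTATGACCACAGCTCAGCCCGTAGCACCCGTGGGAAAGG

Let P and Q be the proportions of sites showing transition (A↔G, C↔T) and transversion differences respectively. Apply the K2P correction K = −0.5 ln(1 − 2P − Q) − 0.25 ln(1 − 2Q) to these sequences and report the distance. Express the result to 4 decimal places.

0.2102

The sequences differ at positions 15 (A/C, transversion), 21 (T/A, transversion), 28 (G/A, transition), 29 (C/G, transversion), 31 (C/A, transversion), 35 (T/G, transversion), 36 (A/T, transversion), 44 (T/G, transversion).
Of the 8 differences, 1 transition and 7 transversions over 44 sites: P = 1/44 = 0.022727, Q = 7/44 = 0.159091.
d = −0.5·ln(0.795455) − 0.25·ln(0.681818) = −0.5·(-0.228841) − 0.25·(-0.382993) = 0.2102.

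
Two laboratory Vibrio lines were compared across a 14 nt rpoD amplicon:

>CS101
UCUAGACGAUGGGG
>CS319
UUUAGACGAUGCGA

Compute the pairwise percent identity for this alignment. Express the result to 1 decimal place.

78.6%

Mismatches occur at site 2 (C↔U), site 12 (G↔C), site 14 (G↔A).
11 of the 14 sites match, so the percent identity is 11/14 × 100 = 78.6%.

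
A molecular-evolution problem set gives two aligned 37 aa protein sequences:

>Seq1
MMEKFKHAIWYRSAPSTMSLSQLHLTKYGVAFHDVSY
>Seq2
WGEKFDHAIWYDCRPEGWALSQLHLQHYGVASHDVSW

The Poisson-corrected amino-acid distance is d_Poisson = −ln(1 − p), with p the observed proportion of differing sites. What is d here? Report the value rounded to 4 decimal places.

Mismatches occur at site 1 (M/W), site 2 (M/G), site 6 (K/D), site 12 (R/D), site 13 (S/C), site 14 (A/R), site 16 (S/E), site 17 (T/G), site 18 (M/W), site 19 (S/A), site 26 (T/Q), site 27 (K/H), site 32 (F/S), site 37 (Y/W).
p = 14/37 = 0.378378.
d = −ln(1 − 0.378378) = −ln(0.621622) = 0.4754.

0.4754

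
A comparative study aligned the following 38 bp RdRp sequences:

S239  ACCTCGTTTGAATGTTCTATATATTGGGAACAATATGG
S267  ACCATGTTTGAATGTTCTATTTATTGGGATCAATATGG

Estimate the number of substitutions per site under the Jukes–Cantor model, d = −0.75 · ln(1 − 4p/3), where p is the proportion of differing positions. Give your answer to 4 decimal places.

0.1134

Differing sites — 4:T/A; 5:C/T; 21:A/T; 30:A/T.
p = 4/38 = 0.105263.
d = −0.75 · ln(1 − (4/3)·0.105263) = −0.75 · ln(0.859649) = −0.75 · (-0.151231) = 0.1134.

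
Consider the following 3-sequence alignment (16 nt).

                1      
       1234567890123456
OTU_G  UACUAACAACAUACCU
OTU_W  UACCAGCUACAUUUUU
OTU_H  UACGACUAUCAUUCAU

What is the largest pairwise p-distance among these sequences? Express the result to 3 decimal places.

Pairwise Hamming distances:
  OTU_G vs OTU_W: 6
  OTU_G vs OTU_H: 6
  OTU_W vs OTU_H: 7
The largest is 7 mismatches, between OTU_W and OTU_H; p = 7/16 = 0.438.

0.438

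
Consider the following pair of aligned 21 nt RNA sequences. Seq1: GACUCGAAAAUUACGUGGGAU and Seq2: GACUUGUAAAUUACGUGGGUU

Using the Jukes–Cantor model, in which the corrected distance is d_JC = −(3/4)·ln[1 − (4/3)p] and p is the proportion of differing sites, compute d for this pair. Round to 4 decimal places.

Mismatches occur at site 5 (C→U), site 7 (A→U), site 20 (A→U).
p = 3/21 = 0.142857.
d = −0.75 · ln(1 − (4/3)·0.142857) = −0.75 · ln(0.809524) = −0.75 · (-0.211309) = 0.1585.

0.1585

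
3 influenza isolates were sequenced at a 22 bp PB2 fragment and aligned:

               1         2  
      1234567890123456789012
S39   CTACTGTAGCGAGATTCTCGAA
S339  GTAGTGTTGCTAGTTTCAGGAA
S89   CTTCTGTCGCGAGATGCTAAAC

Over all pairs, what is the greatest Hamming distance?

Pairwise Hamming distances:
  S39 vs S339: 7
  S39 vs S89: 6
  S339 vs S89: 11
The largest is 11, between S339 and S89.

11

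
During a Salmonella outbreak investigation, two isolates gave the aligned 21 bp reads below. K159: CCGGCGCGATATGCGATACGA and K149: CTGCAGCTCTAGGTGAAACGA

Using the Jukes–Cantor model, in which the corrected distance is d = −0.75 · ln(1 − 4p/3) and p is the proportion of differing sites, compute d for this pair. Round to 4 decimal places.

0.5319

Mismatches occur at site 2 (C↔T), site 4 (G↔C), site 5 (C↔A), site 8 (G↔T), site 9 (A↔C), site 12 (T↔G), site 14 (C↔T), site 17 (T↔A).
p = 8/21 = 0.380952.
d = −0.75 · ln(1 − (4/3)·0.380952) = −0.75 · ln(0.492064) = −0.75 · (-0.709146) = 0.5319.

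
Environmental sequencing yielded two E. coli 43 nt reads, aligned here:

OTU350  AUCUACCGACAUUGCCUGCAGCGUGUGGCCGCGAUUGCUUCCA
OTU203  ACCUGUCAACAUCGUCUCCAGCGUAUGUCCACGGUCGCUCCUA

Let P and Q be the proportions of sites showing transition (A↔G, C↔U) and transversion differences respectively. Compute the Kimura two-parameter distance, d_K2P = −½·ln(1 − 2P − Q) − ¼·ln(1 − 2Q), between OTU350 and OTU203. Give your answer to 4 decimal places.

Differing sites — 2:U/C (Ti); 5:A/G (Ti); 6:C/U (Ti); 8:G/A (Ti); 13:U/C (Ti); 15:C/U (Ti); 18:G/C (Tv); 25:G/A (Ti); 28:G/U (Tv); 31:G/A (Ti); 34:A/G (Ti); 36:U/C (Ti); 40:U/C (Ti); 42:C/U (Ti).
Of the 14 differences, 12 transitions and 2 transversions over 43 sites: P = 12/43 = 0.279070, Q = 2/43 = 0.046512.
d = −0.5·ln(0.395348) − 0.25·ln(0.906976) = −0.5·(-0.927989) − 0.25·(-0.097639) = 0.4884.

0.4884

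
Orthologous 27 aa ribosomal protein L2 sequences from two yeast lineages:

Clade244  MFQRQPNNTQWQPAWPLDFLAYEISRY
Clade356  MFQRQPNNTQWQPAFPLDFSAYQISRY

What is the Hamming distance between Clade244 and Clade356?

3

Mismatches occur at site 15 (W/F), site 20 (L/S), site 23 (E/Q).
That gives 3 mismatches out of 27 aligned sites, so the Hamming distance is 3.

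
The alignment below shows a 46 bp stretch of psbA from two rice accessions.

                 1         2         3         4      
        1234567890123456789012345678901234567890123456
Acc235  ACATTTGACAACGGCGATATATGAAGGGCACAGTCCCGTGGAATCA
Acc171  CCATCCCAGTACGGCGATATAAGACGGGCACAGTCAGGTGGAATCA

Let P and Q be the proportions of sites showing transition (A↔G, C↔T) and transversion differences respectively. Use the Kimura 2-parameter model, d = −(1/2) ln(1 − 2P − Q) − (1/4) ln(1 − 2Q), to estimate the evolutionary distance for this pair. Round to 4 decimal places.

0.2580

Mismatches occur at site 1 (A↔C, transversion), site 5 (T↔C, transition), site 6 (T↔C, transition), site 7 (G↔C, transversion), site 9 (C↔G, transversion), site 10 (A↔T, transversion), site 22 (T↔A, transversion), site 25 (A↔C, transversion), site 36 (C↔A, transversion), site 37 (C↔G, transversion).
Of the 10 differences, 2 transitions and 8 transversions over 46 sites: P = 2/46 = 0.043478, Q = 8/46 = 0.173913.
d = −0.5·ln(0.739131) − 0.25·ln(0.652174) = −0.5·(-0.302280) − 0.25·(-0.427444) = 0.2580.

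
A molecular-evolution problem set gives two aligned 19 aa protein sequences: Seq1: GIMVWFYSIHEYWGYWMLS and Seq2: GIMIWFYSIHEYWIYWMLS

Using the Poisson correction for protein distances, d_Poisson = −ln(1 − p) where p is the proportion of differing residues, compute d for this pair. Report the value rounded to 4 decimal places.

0.1112

The sequences differ at positions 4 (V/I), 14 (G/I).
p = 2/19 = 0.105263.
d = −ln(1 − 0.105263) = −ln(0.894737) = 0.1112.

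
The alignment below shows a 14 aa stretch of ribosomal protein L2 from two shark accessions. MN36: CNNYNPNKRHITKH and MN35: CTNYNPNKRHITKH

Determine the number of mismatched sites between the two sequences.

1

A single mismatch occurs at site 2 (N↔T).
That gives 1 mismatch out of 14 aligned sites, so the Hamming distance is 1.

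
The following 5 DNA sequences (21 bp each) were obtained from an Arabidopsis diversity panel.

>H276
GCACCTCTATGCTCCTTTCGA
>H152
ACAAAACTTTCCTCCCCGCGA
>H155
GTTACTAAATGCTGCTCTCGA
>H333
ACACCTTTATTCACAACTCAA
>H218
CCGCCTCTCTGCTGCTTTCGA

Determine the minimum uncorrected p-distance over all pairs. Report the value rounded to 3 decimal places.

Pairwise Hamming distances:
  H276 vs H152: 9
  H276 vs H155: 7
  H276 vs H333: 8
  H276 vs H218: 4
  H152 vs H155: 12
  H152 vs H333: 11
  H152 vs H218: 11
  H155 vs H333: 12
  H155 vs H218: 8
  H333 vs H218: 11
The smallest is 4 mismatches, between H276 and H218; p = 4/21 = 0.190.

0.190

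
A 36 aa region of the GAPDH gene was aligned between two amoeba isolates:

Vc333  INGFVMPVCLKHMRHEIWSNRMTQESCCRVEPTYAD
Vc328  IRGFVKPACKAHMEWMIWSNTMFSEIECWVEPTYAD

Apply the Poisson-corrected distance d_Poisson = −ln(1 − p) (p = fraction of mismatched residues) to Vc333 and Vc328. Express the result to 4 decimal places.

0.4925

The sequences differ at positions 2 (N/R), 6 (M/K), 8 (V/A), 10 (L/K), 11 (K/A), 14 (R/E), 15 (H/W), 16 (E/M), 21 (R/T), 23 (T/F), 24 (Q/S), 26 (S/I), 27 (C/E), 29 (R/W).
p = 14/36 = 0.388889.
d = −ln(1 − 0.388889) = −ln(0.611111) = 0.4925.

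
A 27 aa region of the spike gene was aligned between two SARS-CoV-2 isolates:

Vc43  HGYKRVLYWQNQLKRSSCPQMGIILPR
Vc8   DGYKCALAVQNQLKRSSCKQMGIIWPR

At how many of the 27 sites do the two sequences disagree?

Mismatches occur at site 1 (H→D), site 5 (R→C), site 6 (V→A), site 8 (Y→A), site 9 (W→V), site 19 (P→K), site 25 (L→W).
That gives 7 mismatches out of 27 aligned sites, so the Hamming distance is 7.

7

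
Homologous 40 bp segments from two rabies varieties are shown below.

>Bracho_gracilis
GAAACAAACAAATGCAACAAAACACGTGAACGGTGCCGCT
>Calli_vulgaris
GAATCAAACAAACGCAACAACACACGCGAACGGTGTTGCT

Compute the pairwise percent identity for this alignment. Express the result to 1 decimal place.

85.0%

Differing sites — 4:A/T; 13:T/C; 21:A/C; 27:T/C; 36:C/T; 37:C/T.
34 of the 40 sites match, so the percent identity is 34/40 × 100 = 85.0%.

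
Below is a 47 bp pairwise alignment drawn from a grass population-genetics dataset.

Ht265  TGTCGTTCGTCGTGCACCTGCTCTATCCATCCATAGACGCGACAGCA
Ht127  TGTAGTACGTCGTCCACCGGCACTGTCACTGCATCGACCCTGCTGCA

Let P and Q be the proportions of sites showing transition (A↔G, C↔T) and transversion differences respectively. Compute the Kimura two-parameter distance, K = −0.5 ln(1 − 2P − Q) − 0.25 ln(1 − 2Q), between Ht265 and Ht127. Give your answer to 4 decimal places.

0.3867

Differing sites — 4:C/A (Tv); 7:T/A (Tv); 14:G/C (Tv); 19:T/G (Tv); 22:T/A (Tv); 25:A/G (Ti); 28:C/A (Tv); 29:A/C (Tv); 31:C/G (Tv); 35:A/C (Tv); 39:G/C (Tv); 41:G/T (Tv); 42:A/G (Ti); 44:A/T (Tv).
Of the 14 differences, 2 transitions and 12 transversions over 47 sites: P = 2/47 = 0.042553, Q = 12/47 = 0.255319.
d = −0.5·ln(0.659575) − 0.25·ln(0.489362) = −0.5·(-0.416160) − 0.25·(-0.714653) = 0.3867.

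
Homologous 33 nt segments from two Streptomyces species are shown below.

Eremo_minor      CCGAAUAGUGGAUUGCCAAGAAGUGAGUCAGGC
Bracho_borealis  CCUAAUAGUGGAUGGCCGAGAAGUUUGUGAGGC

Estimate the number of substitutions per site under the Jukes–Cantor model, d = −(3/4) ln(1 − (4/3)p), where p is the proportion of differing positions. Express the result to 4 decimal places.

0.2082

Differing sites — 3:G/U; 14:U/G; 18:A/G; 25:G/U; 26:A/U; 29:C/G.
p = 6/33 = 0.181818.
d = −0.75 · ln(1 − (4/3)·0.181818) = −0.75 · ln(0.757576) = −0.75 · (-0.277631) = 0.2082.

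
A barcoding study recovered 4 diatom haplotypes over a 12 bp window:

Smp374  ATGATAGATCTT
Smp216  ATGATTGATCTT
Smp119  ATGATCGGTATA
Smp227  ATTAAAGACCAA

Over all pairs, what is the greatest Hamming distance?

Pairwise Hamming distances:
  Smp374 vs Smp216: 1
  Smp374 vs Smp119: 4
  Smp374 vs Smp227: 5
  Smp216 vs Smp119: 4
  Smp216 vs Smp227: 6
  Smp119 vs Smp227: 7
The largest is 7, between Smp119 and Smp227.

7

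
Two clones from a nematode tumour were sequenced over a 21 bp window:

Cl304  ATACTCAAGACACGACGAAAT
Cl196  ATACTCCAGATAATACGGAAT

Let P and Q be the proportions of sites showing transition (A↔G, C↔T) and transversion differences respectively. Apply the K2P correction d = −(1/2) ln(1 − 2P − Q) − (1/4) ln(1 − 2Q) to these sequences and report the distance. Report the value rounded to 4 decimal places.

0.2869

Differing sites — 7:A/C (Tv); 11:C/T (Ti); 13:C/A (Tv); 14:G/T (Tv); 18:A/G (Ti).
Of the 5 differences, 2 transitions and 3 transversions over 21 sites: P = 2/21 = 0.095238, Q = 3/21 = 0.142857.
d = −0.5·ln(0.666667) − 0.25·ln(0.714286) = −0.5·(-0.405465) − 0.25·(-0.336472) = 0.2869.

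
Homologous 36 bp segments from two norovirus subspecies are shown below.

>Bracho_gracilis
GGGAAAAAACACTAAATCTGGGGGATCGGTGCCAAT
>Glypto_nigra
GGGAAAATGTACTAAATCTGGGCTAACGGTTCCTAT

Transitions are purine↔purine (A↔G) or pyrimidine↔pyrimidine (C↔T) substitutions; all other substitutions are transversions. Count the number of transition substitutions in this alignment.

2

Mismatches occur at site 8 (A↔T, transversion), site 9 (A↔G, transition), site 10 (C↔T, transition), site 23 (G↔C, transversion), site 24 (G↔T, transversion), site 26 (T↔A, transversion), site 31 (G↔T, transversion), site 34 (A↔T, transversion).
Of the 8 differences, 2 transitions and 6 transversions, so the answer is 2.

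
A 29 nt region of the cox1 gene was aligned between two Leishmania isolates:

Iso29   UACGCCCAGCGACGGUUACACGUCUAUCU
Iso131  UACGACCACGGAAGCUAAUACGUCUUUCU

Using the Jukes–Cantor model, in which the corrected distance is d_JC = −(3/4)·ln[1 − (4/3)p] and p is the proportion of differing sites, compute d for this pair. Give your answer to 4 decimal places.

0.3439

The sequences differ at positions 5 (C/A), 9 (G/C), 10 (C/G), 13 (C/A), 15 (G/C), 17 (U/A), 19 (C/U), 26 (A/U).
p = 8/29 = 0.275862.
d = −0.75 · ln(1 − (4/3)·0.275862) = −0.75 · ln(0.632184) = −0.75 · (-0.458575) = 0.3439.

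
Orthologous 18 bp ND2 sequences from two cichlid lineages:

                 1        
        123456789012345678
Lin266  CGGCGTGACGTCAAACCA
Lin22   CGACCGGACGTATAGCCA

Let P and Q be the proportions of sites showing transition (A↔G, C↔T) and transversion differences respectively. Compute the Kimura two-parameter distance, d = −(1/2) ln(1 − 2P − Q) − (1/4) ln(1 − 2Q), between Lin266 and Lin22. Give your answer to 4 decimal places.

The sequences differ at positions 3 (G/A, transition), 5 (G/C, transversion), 6 (T/G, transversion), 12 (C/A, transversion), 13 (A/T, transversion), 15 (A/G, transition).
Of the 6 differences, 2 transitions and 4 transversions over 18 sites: P = 2/18 = 0.111111, Q = 4/18 = 0.222222.
d = −0.5·ln(0.555556) − 0.25·ln(0.555556) = −0.5·(-0.587786) − 0.25·(-0.587786) = 0.4408.

0.4408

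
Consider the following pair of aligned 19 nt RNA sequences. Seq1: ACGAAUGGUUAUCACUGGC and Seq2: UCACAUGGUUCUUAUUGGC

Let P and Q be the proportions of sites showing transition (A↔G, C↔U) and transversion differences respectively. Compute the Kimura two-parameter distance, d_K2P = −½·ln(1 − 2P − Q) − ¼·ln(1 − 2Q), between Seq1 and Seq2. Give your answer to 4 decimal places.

0.4158

Differing sites — 1:A/U (Tv); 3:G/A (Ti); 4:A/C (Tv); 11:A/C (Tv); 13:C/U (Ti); 15:C/U (Ti).
Of the 6 differences, 3 transitions and 3 transversions over 19 sites: P = 3/19 = 0.157895, Q = 3/19 = 0.157895.
d = −0.5·ln(0.526315) − 0.25·ln(0.684210) = −0.5·(-0.641855) − 0.25·(-0.379490) = 0.4158.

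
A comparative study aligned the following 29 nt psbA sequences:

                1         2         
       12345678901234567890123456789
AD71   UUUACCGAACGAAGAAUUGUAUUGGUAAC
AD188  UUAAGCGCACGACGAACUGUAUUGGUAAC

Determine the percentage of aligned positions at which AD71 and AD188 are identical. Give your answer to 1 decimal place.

82.8%

Mismatches occur at site 3 (U↔A), site 5 (C↔G), site 8 (A↔C), site 13 (A↔C), site 17 (U↔C).
24 of the 29 sites match, so the percent identity is 24/29 × 100 = 82.8%.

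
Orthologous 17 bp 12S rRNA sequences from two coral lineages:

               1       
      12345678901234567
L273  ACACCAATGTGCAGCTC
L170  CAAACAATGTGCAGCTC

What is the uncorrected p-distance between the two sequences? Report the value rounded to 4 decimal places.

0.1765

Differing sites — 1:A/C; 2:C/A; 4:C/A.
There are 3 differences over 17 sites, so p = 3/17 = 0.1765.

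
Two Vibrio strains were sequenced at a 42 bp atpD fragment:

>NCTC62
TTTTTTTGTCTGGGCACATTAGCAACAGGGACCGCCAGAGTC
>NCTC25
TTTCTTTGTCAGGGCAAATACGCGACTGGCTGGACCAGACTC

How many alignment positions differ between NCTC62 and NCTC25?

Mismatches occur at site 4 (T→C), site 11 (T→A), site 17 (C→A), site 20 (T→A), site 21 (A→C), site 24 (A→G), site 27 (A→T), site 30 (G→C), site 31 (A→T), site 32 (C→G), site 33 (C→G), site 34 (G→A), site 40 (G→C).
That gives 13 mismatches out of 42 aligned sites, so the Hamming distance is 13.

13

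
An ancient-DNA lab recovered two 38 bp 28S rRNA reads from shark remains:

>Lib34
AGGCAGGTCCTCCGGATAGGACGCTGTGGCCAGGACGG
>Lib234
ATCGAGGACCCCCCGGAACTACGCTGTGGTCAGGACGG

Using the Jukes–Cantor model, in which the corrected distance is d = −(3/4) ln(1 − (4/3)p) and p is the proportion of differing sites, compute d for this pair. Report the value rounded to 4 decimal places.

0.3658

Differing sites — 2:G/T; 3:G/C; 4:C/G; 8:T/A; 11:T/C; 14:G/C; 16:A/G; 17:T/A; 19:G/C; 20:G/T; 30:C/T.
p = 11/38 = 0.289474.
d = −0.75 · ln(1 − (4/3)·0.289474) = −0.75 · ln(0.614035) = −0.75 · (-0.487703) = 0.3658.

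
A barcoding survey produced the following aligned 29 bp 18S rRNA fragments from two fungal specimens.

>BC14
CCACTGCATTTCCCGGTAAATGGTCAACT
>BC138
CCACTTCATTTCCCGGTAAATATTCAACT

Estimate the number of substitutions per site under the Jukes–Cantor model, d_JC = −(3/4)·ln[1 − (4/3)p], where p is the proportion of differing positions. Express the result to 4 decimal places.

Mismatches occur at site 6 (G→T), site 22 (G→A), site 23 (G→T).
p = 3/29 = 0.103448.
d = −0.75 · ln(1 − (4/3)·0.103448) = −0.75 · ln(0.862069) = −0.75 · (-0.148420) = 0.1113.

0.1113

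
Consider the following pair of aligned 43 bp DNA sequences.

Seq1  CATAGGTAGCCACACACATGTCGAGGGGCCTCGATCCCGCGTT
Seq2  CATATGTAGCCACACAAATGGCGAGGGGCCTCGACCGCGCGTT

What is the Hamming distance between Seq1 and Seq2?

5

Differing sites — 5:G/T; 17:C/A; 21:T/G; 35:T/C; 37:C/G.
That gives 5 mismatches out of 43 aligned sites, so the Hamming distance is 5.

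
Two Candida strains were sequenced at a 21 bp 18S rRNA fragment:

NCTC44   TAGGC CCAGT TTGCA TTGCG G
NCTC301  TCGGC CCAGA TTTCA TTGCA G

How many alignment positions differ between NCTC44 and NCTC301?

Mismatches occur at site 2 (A/C), site 10 (T/A), site 13 (G/T), site 20 (G/A).
That gives 4 mismatches out of 21 aligned sites, so the Hamming distance is 4.

4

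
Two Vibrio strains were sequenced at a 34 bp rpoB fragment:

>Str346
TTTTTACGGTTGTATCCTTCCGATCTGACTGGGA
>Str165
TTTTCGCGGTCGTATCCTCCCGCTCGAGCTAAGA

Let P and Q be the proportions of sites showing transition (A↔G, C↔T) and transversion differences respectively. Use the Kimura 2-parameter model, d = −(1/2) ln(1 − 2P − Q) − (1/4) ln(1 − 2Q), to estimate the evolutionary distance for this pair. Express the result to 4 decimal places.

The sequences differ at positions 5 (T/C, transition), 6 (A/G, transition), 11 (T/C, transition), 19 (T/C, transition), 23 (A/C, transversion), 26 (T/G, transversion), 27 (G/A, transition), 28 (A/G, transition), 31 (G/A, transition), 32 (G/A, transition).
Of the 10 differences, 8 transitions and 2 transversions over 34 sites: P = 8/34 = 0.235294, Q = 2/34 = 0.058824.
d = −0.5·ln(0.470588) − 0.25·ln(0.882352) = −0.5·(-0.753772) − 0.25·(-0.125164) = 0.4082.

0.4082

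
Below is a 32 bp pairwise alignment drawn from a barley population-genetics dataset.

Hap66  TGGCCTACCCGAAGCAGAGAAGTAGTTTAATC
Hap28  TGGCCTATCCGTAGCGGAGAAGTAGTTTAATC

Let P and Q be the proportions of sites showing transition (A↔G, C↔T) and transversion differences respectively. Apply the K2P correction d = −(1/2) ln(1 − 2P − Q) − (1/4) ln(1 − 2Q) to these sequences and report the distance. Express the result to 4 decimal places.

Differing sites — 8:C/T (Ti); 12:A/T (Tv); 16:A/G (Ti).
Of the 3 differences, 2 transitions and 1 transversion over 32 sites: P = 2/32 = 0.062500, Q = 1/32 = 0.031250.
d = −0.5·ln(0.843750) − 0.25·ln(0.937500) = −0.5·(-0.169899) − 0.25·(-0.064539) = 0.1011.

0.1011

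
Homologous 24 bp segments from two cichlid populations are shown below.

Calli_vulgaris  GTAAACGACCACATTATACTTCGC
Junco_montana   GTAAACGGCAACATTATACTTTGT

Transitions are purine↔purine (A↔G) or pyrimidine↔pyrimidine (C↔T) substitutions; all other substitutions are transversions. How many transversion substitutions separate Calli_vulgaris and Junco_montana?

Mismatches occur at site 8 (A/G, transition), site 10 (C/A, transversion), site 22 (C/T, transition), site 24 (C/T, transition).
Of the 4 differences, 3 transitions and 1 transversion, so the answer is 1.

1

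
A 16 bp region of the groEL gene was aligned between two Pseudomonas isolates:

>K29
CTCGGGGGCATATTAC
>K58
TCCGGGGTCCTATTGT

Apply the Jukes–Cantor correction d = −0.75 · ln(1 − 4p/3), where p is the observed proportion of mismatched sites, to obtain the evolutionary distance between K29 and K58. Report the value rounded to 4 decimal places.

The sequences differ at positions 1 (C/T), 2 (T/C), 8 (G/T), 10 (A/C), 15 (A/G), 16 (C/T).
p = 6/16 = 0.375000.
d = −0.75 · ln(1 − (4/3)·0.375000) = −0.75 · ln(0.500000) = −0.75 · (-0.693147) = 0.5199.

0.5199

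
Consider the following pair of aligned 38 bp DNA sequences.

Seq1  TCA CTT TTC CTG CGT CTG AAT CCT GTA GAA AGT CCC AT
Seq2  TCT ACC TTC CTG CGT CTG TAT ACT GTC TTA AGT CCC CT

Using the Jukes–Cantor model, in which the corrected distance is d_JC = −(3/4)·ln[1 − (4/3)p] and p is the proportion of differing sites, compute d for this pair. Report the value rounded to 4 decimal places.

0.3241

Differing sites — 3:A/T; 4:C/A; 5:T/C; 6:T/C; 19:A/T; 22:C/A; 27:A/C; 28:G/T; 29:A/T; 37:A/C.
p = 10/38 = 0.263158.
d = −0.75 · ln(1 − (4/3)·0.263158) = −0.75 · ln(0.649123) = −0.75 · (-0.432133) = 0.3241.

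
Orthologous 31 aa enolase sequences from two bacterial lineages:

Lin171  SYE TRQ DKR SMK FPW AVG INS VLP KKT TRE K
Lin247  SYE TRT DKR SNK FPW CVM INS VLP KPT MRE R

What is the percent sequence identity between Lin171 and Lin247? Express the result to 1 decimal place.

Differing sites — 6:Q/T; 11:M/N; 16:A/C; 18:G/M; 26:K/P; 28:T/M; 31:K/R.
24 of the 31 sites match, so the percent identity is 24/31 × 100 = 77.4%.

77.4%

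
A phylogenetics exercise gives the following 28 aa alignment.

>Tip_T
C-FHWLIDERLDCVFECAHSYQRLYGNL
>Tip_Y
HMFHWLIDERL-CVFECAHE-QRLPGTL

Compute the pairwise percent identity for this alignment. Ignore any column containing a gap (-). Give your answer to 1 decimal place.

84.0%

Excluding the 3 gap columns leaves 25 comparable sites.
Differing sites — 1:C/H; 20:S/E; 25:Y/P; 27:N/T.
21 of the 25 comparable sites match, so the percent identity is 21/25 × 100 = 84.0%.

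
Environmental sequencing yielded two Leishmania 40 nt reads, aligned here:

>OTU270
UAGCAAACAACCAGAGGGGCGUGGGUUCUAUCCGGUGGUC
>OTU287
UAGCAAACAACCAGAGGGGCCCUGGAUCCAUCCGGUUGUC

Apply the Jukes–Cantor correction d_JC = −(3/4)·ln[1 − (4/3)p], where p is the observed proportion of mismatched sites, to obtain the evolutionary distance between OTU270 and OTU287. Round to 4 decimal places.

0.1674

Differing sites — 21:G/C; 22:U/C; 23:G/U; 26:U/A; 29:U/C; 37:G/U.
p = 6/40 = 0.150000.
d = −0.75 · ln(1 − (4/3)·0.150000) = −0.75 · ln(0.800000) = −0.75 · (-0.223144) = 0.1674.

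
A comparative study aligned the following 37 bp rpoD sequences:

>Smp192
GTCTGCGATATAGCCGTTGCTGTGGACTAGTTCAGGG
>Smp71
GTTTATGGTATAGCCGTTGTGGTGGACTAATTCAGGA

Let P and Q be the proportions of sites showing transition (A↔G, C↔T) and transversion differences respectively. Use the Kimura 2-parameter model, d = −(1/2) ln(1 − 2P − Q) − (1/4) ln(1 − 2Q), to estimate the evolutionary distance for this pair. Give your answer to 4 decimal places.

0.2738

Mismatches occur at site 3 (C/T, transition), site 5 (G/A, transition), site 6 (C/T, transition), site 8 (A/G, transition), site 20 (C/T, transition), site 21 (T/G, transversion), site 30 (G/A, transition), site 37 (G/A, transition).
Of the 8 differences, 7 transitions and 1 transversion over 37 sites: P = 7/37 = 0.189189, Q = 1/37 = 0.027027.
d = −0.5·ln(0.594595) − 0.25·ln(0.945946) = −0.5·(-0.519875) − 0.25·(-0.055570) = 0.2738.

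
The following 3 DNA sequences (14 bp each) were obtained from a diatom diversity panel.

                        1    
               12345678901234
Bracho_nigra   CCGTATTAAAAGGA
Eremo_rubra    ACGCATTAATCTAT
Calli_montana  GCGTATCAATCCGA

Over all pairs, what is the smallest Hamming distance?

5

Pairwise Hamming distances:
  Bracho_nigra vs Eremo_rubra: 7
  Bracho_nigra vs Calli_montana: 5
  Eremo_rubra vs Calli_montana: 6
The smallest is 5, between Bracho_nigra and Calli_montana.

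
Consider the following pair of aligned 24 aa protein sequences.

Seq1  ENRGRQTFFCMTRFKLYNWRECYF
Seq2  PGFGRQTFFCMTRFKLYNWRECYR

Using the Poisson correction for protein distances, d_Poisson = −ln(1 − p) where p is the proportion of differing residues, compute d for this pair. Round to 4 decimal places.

0.1823

Differing sites — 1:E/P; 2:N/G; 3:R/F; 24:F/R.
p = 4/24 = 0.166667.
d = −ln(1 − 0.166667) = −ln(0.833333) = 0.1823.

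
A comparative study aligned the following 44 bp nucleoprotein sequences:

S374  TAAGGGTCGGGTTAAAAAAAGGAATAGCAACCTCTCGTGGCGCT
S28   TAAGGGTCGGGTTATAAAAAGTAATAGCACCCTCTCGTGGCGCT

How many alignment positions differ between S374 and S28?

3

Differing sites — 15:A/T; 22:G/T; 30:A/C.
That gives 3 mismatches out of 44 aligned sites, so the Hamming distance is 3.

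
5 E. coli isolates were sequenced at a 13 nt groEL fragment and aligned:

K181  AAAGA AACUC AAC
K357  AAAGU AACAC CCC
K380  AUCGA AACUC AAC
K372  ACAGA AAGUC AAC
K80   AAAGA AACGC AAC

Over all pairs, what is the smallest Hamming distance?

1

Pairwise Hamming distances:
  K181 vs K357: 4
  K181 vs K380: 2
  K181 vs K372: 2
  K181 vs K80: 1
  K357 vs K380: 6
  K357 vs K372: 6
  K357 vs K80: 4
  K380 vs K372: 3
  K380 vs K80: 3
  K372 vs K80: 3
The smallest is 1, between K181 and K80.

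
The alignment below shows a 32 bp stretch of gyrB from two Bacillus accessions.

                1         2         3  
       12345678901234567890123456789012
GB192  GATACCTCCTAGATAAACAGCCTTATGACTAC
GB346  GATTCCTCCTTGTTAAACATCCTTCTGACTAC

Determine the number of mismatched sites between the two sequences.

5

Mismatches occur at site 4 (A/T), site 11 (A/T), site 13 (A/T), site 20 (G/T), site 25 (A/C).
That gives 5 mismatches out of 32 aligned sites, so the Hamming distance is 5.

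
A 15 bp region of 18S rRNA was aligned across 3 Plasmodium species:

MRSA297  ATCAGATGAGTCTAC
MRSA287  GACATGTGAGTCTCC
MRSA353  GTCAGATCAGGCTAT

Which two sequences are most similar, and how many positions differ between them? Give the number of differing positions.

Pairwise Hamming distances:
  MRSA297 vs MRSA287: 5
  MRSA297 vs MRSA353: 4
  MRSA287 vs MRSA353: 7
The smallest is 4, between MRSA297 and MRSA353.

4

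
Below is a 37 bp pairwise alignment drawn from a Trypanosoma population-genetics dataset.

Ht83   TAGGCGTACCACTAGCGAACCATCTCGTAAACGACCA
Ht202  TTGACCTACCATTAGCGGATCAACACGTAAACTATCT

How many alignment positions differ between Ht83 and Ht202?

11

The sequences differ at positions 2 (A/T), 4 (G/A), 6 (G/C), 12 (C/T), 18 (A/G), 20 (C/T), 23 (T/A), 25 (T/A), 33 (G/T), 35 (C/T), 37 (A/T).
That gives 11 mismatches out of 37 aligned sites, so the Hamming distance is 11.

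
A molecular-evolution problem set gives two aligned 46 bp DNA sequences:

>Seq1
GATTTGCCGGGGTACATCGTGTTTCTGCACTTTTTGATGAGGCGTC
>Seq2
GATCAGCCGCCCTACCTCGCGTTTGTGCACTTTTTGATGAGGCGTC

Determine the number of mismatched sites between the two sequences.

8

Differing sites — 4:T/C; 5:T/A; 10:G/C; 11:G/C; 12:G/C; 16:A/C; 20:T/C; 25:C/G.
That gives 8 mismatches out of 46 aligned sites, so the Hamming distance is 8.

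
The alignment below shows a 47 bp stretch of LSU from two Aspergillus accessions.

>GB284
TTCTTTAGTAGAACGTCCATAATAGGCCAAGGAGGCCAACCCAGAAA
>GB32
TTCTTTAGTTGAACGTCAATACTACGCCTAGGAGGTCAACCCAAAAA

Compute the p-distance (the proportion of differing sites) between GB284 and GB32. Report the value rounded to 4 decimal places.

Mismatches occur at site 10 (A/T), site 18 (C/A), site 22 (A/C), site 25 (G/C), site 29 (A/T), site 36 (C/T), site 44 (G/A).
There are 7 differences over 47 sites, so p = 7/47 = 0.1489.

0.1489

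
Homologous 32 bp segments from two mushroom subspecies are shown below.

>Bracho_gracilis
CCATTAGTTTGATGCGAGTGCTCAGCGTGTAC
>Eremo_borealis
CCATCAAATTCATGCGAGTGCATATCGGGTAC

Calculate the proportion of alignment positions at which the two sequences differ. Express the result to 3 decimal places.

0.250

Mismatches occur at site 5 (T→C), site 7 (G→A), site 8 (T→A), site 11 (G→C), site 22 (T→A), site 23 (C→T), site 25 (G→T), site 28 (T→G).
There are 8 differences over 32 sites, so p = 8/32 = 0.250.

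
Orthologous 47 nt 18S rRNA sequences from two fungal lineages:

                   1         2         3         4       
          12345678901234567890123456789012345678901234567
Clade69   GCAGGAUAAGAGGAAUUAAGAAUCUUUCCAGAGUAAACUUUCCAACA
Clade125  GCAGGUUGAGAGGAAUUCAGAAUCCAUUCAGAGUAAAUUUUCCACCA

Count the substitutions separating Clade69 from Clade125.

The sequences differ at positions 6 (A/U), 8 (A/G), 18 (A/C), 25 (U/C), 26 (U/A), 28 (C/U), 38 (C/U), 45 (A/C).
That gives 8 mismatches out of 47 aligned sites, so the Hamming distance is 8.

8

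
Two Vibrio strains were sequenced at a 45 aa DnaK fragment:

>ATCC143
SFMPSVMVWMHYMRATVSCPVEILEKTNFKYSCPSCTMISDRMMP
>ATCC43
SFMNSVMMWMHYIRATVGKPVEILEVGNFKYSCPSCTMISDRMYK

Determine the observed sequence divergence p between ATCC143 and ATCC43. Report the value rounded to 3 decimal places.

The sequences differ at positions 4 (P/N), 8 (V/M), 13 (M/I), 18 (S/G), 19 (C/K), 26 (K/V), 27 (T/G), 44 (M/Y), 45 (P/K).
There are 9 differences over 45 sites, so p = 9/45 = 0.200.

0.200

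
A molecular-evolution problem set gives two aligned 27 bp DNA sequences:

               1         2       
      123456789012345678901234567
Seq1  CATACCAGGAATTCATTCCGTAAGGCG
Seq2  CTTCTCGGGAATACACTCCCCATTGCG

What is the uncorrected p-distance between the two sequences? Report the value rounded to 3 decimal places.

Differing sites — 2:A/T; 4:A/C; 5:C/T; 7:A/G; 13:T/A; 16:T/C; 20:G/C; 21:T/C; 23:A/T; 24:G/T.
There are 10 differences over 27 sites, so p = 10/27 = 0.370.

0.370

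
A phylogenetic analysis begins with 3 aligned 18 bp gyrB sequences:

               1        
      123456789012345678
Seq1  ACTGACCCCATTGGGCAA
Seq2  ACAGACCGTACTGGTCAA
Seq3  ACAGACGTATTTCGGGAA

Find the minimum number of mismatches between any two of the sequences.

5

Pairwise Hamming distances:
  Seq1 vs Seq2: 5
  Seq1 vs Seq3: 7
  Seq2 vs Seq3: 8
The smallest is 5, between Seq1 and Seq2.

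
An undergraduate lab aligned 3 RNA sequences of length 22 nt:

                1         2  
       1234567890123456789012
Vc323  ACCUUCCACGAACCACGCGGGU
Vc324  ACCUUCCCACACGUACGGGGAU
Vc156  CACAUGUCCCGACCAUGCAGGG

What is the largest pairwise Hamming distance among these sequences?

Pairwise Hamming distances:
  Vc323 vs Vc324: 8
  Vc323 vs Vc156: 11
  Vc324 vs Vc156: 15
The largest is 15, between Vc324 and Vc156.

15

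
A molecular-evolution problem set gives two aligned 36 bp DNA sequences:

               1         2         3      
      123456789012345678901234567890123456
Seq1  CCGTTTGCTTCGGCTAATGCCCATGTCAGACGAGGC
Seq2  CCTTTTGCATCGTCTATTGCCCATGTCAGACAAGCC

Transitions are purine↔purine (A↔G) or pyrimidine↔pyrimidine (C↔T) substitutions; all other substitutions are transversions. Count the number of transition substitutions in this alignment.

1

The sequences differ at positions 3 (G/T, transversion), 9 (T/A, transversion), 13 (G/T, transversion), 17 (A/T, transversion), 32 (G/A, transition), 35 (G/C, transversion).
Of the 6 differences, 1 transition and 5 transversions, so the answer is 1.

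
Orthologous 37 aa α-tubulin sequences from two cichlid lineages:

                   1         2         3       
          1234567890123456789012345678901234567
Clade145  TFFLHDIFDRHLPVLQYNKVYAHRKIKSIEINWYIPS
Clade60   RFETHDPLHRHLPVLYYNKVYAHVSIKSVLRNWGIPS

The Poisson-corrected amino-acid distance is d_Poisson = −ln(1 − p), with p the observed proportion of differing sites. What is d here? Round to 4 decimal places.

0.4329

Differing sites — 1:T/R; 3:F/E; 4:L/T; 7:I/P; 8:F/L; 9:D/H; 16:Q/Y; 24:R/V; 25:K/S; 29:I/V; 30:E/L; 31:I/R; 34:Y/G.
p = 13/37 = 0.351351.
d = −ln(1 − 0.351351) = −ln(0.648649) = 0.4329.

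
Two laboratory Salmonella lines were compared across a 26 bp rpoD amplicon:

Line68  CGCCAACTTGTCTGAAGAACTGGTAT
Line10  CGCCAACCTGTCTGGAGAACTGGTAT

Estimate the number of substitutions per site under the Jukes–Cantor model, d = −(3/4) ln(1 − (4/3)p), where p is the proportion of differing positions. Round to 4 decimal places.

Mismatches occur at site 8 (T→C), site 15 (A→G).
p = 2/26 = 0.076923.
d = −0.75 · ln(1 − (4/3)·0.076923) = −0.75 · ln(0.897436) = −0.75 · (-0.108213) = 0.0812.

0.0812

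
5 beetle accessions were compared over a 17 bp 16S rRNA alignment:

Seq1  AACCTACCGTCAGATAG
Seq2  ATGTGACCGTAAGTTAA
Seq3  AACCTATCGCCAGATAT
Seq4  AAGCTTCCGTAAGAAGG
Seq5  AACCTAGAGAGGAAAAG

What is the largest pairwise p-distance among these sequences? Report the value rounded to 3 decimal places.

Pairwise Hamming distances:
  Seq1 vs Seq2: 7
  Seq1 vs Seq3: 3
  Seq1 vs Seq4: 5
  Seq1 vs Seq5: 7
  Seq2 vs Seq3: 9
  Seq2 vs Seq4: 8
  Seq2 vs Seq5: 13
  Seq3 vs Seq4: 8
  Seq3 vs Seq5: 8
  Seq4 vs Seq5: 9
The largest is 13 mismatches, between Seq2 and Seq5; p = 13/17 = 0.765.

0.765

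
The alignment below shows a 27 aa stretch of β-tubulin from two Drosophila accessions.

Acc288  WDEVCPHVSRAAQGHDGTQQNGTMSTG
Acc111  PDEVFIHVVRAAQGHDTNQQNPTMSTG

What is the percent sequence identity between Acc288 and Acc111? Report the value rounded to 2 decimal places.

74.07%

The sequences differ at positions 1 (W/P), 5 (C/F), 6 (P/I), 9 (S/V), 17 (G/T), 18 (T/N), 22 (G/P).
20 of the 27 sites match, so the percent identity is 20/27 × 100 = 74.07%.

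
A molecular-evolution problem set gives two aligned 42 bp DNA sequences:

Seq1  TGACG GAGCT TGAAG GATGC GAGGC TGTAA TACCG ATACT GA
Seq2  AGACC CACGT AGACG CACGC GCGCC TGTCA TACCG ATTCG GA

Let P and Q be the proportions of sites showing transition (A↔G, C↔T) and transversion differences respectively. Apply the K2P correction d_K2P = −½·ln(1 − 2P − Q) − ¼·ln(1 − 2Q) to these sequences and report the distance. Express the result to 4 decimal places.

Mismatches occur at site 1 (T↔A, transversion), site 5 (G↔C, transversion), site 6 (G↔C, transversion), site 8 (G↔C, transversion), site 9 (C↔G, transversion), site 11 (T↔A, transversion), site 14 (A↔C, transversion), site 16 (G↔C, transversion), site 18 (T↔C, transition), site 22 (A↔C, transversion), site 24 (G↔C, transversion), site 29 (A↔C, transversion), site 38 (A↔T, transversion), site 40 (T↔G, transversion).
Of the 14 differences, 1 transition and 13 transversions over 42 sites: P = 1/42 = 0.023810, Q = 13/42 = 0.309524.
d = −0.5·ln(0.642856) − 0.25·ln(0.380952) = −0.5·(-0.441835) − 0.25·(-0.965082) = 0.4622.

0.4622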